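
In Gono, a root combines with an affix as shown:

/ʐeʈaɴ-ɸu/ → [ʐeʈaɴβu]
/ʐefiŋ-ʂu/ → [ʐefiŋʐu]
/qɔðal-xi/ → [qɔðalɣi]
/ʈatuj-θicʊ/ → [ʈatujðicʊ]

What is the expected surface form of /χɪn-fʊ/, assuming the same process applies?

[χɪnvʊ]

The data show progressive voicing assimilation: /ɸ/ → [β] after /ɴ/; /ʂ/ → [ʐ] after /ŋ/; /x/ → [ɣ] after /l/; /θ/ → [ð] after /j/. In each pair only voicing changes, matching the preceding consonant, while place and manner stay constant.
/f/ is a voiceless labiodental fricative. The preceding trigger /n/ is voiced, so /f/ must become voiced as well.
Changing only its voicing to voiced gives [v] — the voiced labiodental fricative.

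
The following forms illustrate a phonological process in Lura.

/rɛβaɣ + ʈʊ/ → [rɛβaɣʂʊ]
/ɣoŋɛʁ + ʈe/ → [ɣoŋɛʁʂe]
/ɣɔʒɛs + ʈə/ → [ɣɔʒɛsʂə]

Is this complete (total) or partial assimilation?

partial assimilation

Underlying /ʈ/ is realised as [ʂ] next to /ɣ/; /ɣ/ itself does not change.
/ʈ/ is a stop while /ɣ/ is a fricative; the output [ʂ] is a fricative, matching the trigger — so the feature that spreads is manner.
Place and voice are unchanged, so the assimilation is partial, not total.
Checking the remaining alternations: /ʈ/ → [ʂ] after /ʁ/ (stop → fricative, matching a fricative); /ʈ/ → [ʂ] after /s/ (stop → fricative, matching a fricative) — only manner changes, and always toward the preceding segment.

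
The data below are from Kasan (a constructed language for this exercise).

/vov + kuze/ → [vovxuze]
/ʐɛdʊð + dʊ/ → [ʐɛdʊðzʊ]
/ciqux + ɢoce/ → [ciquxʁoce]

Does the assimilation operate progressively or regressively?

progressive

Comparing underlying and surface forms, /k/ → [x] is the alternation; the neighbouring /v/ is constant.
/k/ is a stop while /v/ is a fricative; the output [x] is a fricative, matching the trigger — so the feature that spreads is manner.
The same holds elsewhere in the data: /d/ → [z] after /ð/ (stop → fricative, matching a fricative); /ɢ/ → [ʁ] after /x/ (stop → fricative, matching a fricative) — only manner changes, and always toward the preceding segment.
The trigger is the preceding segment, so the direction is progressive (perseverative).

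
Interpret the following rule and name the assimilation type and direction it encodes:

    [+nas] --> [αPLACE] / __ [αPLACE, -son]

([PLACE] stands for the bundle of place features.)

regressive place assimilation

The shared variable α links the value of the place features (abbreviated [PLACE]) on the target to the same value on the neighbouring segment, so place is the feature that assimilates.
Since the environment is written after the underscore, the trigger follows the target; the direction is regressive.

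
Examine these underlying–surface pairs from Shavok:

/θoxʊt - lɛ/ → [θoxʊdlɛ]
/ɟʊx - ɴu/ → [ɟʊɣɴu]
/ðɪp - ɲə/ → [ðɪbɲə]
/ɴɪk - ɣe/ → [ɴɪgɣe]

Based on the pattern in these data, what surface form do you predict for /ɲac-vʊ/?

[ɲaɟvʊ]

The data show regressive voicing assimilation: /t/ → [d] before /l/; /x/ → [ɣ] before /ɴ/; /p/ → [b] before /ɲ/; /k/ → [g] before /ɣ/. In each pair only voicing changes, matching the following consonant, while place and manner stay constant.
The rule targets /c/ (voiceless palatal stop), which sits before the trigger /v/ (voiced).
Changing only its voicing to voiced gives [ɟ] — the voiced palatal stop.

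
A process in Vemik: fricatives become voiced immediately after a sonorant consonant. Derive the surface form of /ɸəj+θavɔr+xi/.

/θ/ is a voiceless dental fricative. The preceding trigger /j/ is voiced, so /θ/ must become voiced as well.
Changing only its voicing to voiced gives [ð] — the voiced dental fricative.
The same rule applies at the second boundary: /x/ → [ɣ] next to /r/.

[ɸəjðavɔrɣi]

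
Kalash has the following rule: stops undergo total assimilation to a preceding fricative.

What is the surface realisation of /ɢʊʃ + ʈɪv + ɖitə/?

[ɢʊʃʃɪvvitə]

/ʈ/ is the segment targeted by the rule; it sits immediately after /ʃ/, so it assimilates completely and surfaces as [ʃ].
The same rule applies at the second boundary: /ɖ/ → [v] next to /v/.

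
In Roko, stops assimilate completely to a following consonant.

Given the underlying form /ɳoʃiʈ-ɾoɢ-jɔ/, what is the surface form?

/ʈ/ is the segment targeted by the rule; it sits immediately before /ɾ/, so it assimilates completely and surfaces as [ɾ].
At the second juncture, /ɢ/ likewise becomes [j] adjacent to /j/.

[ɳoʃiɾɾojjɔ]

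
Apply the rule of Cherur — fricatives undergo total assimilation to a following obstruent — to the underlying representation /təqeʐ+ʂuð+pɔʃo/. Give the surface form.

[təqeʂʂuppɔʃo]

/ʐ/ is the segment targeted by the rule; it sits immediately before /ʂ/, so it assimilates completely and surfaces as [ʂ].
At the second juncture, /ð/ likewise becomes [p] adjacent to /p/.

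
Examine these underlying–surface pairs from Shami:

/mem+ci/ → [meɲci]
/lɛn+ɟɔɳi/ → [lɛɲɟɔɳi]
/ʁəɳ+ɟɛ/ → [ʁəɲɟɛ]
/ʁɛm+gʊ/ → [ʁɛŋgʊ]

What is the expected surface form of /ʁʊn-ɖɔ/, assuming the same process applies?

The data show regressive place assimilation: /m/ → [ɲ] before /c/; /n/ → [ɲ] before /ɟ/; /ɳ/ → [ɲ] before /ɟ/; /m/ → [ŋ] before /g/. In each pair only place changes, matching the following consonant, while manner and voice stay constant.
/n/ is a voiced alveolar nasal. The following trigger /ɖ/ is retroflex, so /n/ must become retroflex as well.
The voiced retroflex nasal is [ɳ], so /n/ → [ɳ].

[ʁʊɳɖɔ]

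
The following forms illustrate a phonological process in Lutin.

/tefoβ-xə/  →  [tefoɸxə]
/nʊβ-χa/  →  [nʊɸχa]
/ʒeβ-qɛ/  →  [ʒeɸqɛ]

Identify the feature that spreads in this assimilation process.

voicing

Comparing underlying and surface forms, /β/ → [ɸ] is the alternation; the neighbouring /x/ is constant.
The change voiced → voiceless matches the voicing of the following /x/, identifying this as voicing assimilation.
The other alternating forms pattern the same way: /β/ → [ɸ] before /χ/ (voiced → voiceless, matching voiceless); /β/ → [ɸ] before /q/ (voiced → voiceless, matching voiceless) — only voicing changes, and always toward the following segment.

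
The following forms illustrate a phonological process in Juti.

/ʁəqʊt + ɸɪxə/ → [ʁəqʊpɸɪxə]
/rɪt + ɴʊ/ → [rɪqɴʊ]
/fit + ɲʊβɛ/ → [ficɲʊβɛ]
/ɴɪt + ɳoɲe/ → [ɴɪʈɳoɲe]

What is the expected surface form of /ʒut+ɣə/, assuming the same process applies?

[ʒukɣə]

The data show regressive place assimilation: /t/ → [p] before /ɸ/; /t/ → [q] before /ɴ/; /t/ → [c] before /ɲ/; /t/ → [ʈ] before /ɳ/. In each pair only place changes, matching the following consonant, while manner and voice stay constant.
/t/ is a voiceless alveolar stop. The following trigger /ɣ/ is velar, so /t/ must become velar as well.
Changing only its place to velar gives [k] — the voiceless velar stop.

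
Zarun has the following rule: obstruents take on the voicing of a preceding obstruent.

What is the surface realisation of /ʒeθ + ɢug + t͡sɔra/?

/ɢ/ is a voiced uvular stop. The preceding trigger /θ/ is voiceless, so /ɢ/ must become voiceless as well.
A voiceless uvular stop is [q], so the surface segment is [q].
At the second juncture, /t͡s/ likewise becomes [d͡z] adjacent to /g/.

[ʒeθqugd͡zɔra]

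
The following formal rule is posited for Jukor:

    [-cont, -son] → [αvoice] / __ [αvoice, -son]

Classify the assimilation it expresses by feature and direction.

The rule copies [voice] from the environment onto the target, so the assimilating feature is voicing.
Since the environment is written after the underscore, the trigger follows the target; the direction is regressive.

regressive voicing assimilation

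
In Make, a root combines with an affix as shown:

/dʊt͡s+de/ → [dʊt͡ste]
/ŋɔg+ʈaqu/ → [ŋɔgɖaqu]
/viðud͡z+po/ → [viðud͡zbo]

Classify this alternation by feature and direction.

progressive voicing assimilation

Underlying /d/ is realised as [t] next to /t͡s/; /t͡s/ itself does not change.
/d/ is voiced while /t͡s/ is voiceless; the output [t] is voiceless, matching the trigger — so the feature that spreads is voicing.
Place and manner are unchanged, so the assimilation is partial, not total.
The other alternating forms pattern the same way: /ʈ/ → [ɖ] after /g/ (voiceless → voiced, matching voiced); /p/ → [b] after /d͡z/ (voiceless → voiced, matching voiced) — only voicing changes, and always toward the preceding segment.
The trigger is the preceding segment, so the direction is progressive (perseverative).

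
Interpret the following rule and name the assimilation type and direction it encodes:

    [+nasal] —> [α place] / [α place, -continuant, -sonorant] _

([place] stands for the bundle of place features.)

progressive place assimilation

The rule copies the place features (abbreviated [place]) from the environment onto the target, so the assimilating feature is place.
Since the environment is written before the underscore, the trigger precedes the target; the direction is progressive.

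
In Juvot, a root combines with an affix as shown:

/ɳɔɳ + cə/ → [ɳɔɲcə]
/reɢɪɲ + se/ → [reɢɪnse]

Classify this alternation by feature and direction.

regressive place assimilation

Underlying /ɳ/ is realised as [ɲ] next to /c/; /c/ itself does not change.
/ɳ/ is retroflex while /c/ is palatal; the output [ɲ] is palatal, matching the trigger — so the feature that spreads is place.
Manner and voice are unchanged, so the assimilation is partial, not total.
The other alternating form patterns the same way: /ɲ/ → [n] before /s/ (palatal → alveolar, matching alveolar) — only place changes, and always toward the following segment.
The trigger is the following segment, so the direction is regressive (anticipatory).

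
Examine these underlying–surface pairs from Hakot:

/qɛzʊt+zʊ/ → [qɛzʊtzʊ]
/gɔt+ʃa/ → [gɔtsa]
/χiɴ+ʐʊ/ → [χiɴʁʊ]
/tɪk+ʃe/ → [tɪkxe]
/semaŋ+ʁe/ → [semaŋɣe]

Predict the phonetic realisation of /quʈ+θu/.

The data show progressive place assimilation: /ʃ/ → [s] after /t/; /ʐ/ → [ʁ] after /ɴ/; /ʃ/ → [x] after /k/; /ʁ/ → [ɣ] after /ŋ/. In each pair only place changes, matching the preceding consonant, while manner and voice stay constant.
No alternation appears in [qɛzʊtzʊ]: there the adjacent consonants already agree in place (/z/ and /t/ are both alveolar), so this form is consistent with the same rule.
/θ/ is a voiceless dental fricative. The preceding trigger /ʈ/ is retroflex, so /θ/ must become retroflex as well.
A voiceless retroflex fricative is [ʂ], so the surface segment is [ʂ].

[quʈʂu]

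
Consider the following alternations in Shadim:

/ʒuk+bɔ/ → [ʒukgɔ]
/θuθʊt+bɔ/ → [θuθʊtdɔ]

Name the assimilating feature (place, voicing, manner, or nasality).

place

The segment that alternates is /b/, which surfaces as [g] when adjacent to /k/.
The change bilabial → velar matches the place of the preceding /k/, identifying this as place assimilation.
Checking the remaining alternation: /b/ → [d] after /t/ (bilabial → alveolar, matching alveolar) — only place changes, and always toward the preceding segment.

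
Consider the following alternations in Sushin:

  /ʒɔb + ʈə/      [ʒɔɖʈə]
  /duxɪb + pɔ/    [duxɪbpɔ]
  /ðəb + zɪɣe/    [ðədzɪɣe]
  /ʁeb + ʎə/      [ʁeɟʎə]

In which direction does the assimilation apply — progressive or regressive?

regressive

Underlying /b/ is realised as [ɖ] next to /ʈ/; /ʈ/ itself does not change.
The change bilabial → retroflex matches the place of the following /ʈ/, identifying this as place assimilation.
Checking the remaining alternations: /b/ → [d] before /z/ (bilabial → alveolar, matching alveolar); /b/ → [ɟ] before /ʎ/ (bilabial → palatal, matching palatal) — only place changes, and always toward the following segment.
Nothing changes in [duxɪbpɔ]: there the adjacent consonants already agree in place (/b/ and /p/ are both bilabial), so this form is consistent with the same rule.
Since the segment that changes precedes the conditioning segment, the assimilation is regressive.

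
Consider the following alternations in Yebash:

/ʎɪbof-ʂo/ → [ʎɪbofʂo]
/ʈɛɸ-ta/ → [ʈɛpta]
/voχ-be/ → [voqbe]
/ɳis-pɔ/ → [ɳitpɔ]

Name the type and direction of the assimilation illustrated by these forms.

The segment that alternates is /ɸ/, which surfaces as [p] when adjacent to /t/.
The change fricative → stop matches the manner of the following /t/, identifying this as manner assimilation.
Place and voice are unchanged, so the assimilation is partial, not total.
The other alternating forms pattern the same way: /χ/ → [q] before /b/ (fricative → stop, matching a stop); /s/ → [t] before /p/ (fricative → stop, matching a stop) — only manner changes, and always toward the following segment.
Nothing changes in [ʎɪbofʂo]: there the adjacent consonants already agree in manner (/f/ and /ʂ/ are both fricatives), so this form is consistent with the same rule.
The trigger is the following segment, so the direction is regressive (anticipatory).

regressive manner assimilation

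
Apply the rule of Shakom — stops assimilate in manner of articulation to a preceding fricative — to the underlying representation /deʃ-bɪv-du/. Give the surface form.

[deʃβɪvzu]

/b/ is a voiced bilabial stop. The preceding trigger /ʃ/ is a fricative, so /b/ must become a fricative as well.
A voiced bilabial fricative is [β], so the surface segment is [β].
At the second juncture, /d/ likewise becomes [z] adjacent to /v/.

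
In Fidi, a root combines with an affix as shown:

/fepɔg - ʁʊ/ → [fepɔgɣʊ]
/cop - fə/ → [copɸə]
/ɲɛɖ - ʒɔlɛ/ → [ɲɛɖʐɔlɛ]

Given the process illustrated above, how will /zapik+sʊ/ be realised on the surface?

[zapikxʊ]

The data show progressive place assimilation: /ʁ/ → [ɣ] after /g/; /f/ → [ɸ] after /p/; /ʒ/ → [ʐ] after /ɖ/. In each pair only place changes, matching the preceding consonant, while manner and voice stay constant.
The rule targets /s/ (voiceless alveolar fricative), which sits after the trigger /k/ (velar).
The voiceless velar fricative is [x], so /s/ → [x].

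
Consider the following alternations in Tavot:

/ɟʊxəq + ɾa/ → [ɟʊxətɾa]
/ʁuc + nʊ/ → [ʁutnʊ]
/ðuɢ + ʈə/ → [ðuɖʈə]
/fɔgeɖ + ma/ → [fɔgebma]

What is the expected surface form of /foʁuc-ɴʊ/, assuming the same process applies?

[foʁuqɴʊ]

The data show regressive place assimilation: /q/ → [t] before /ɾ/; /c/ → [t] before /n/; /ɢ/ → [ɖ] before /ʈ/; /ɖ/ → [b] before /m/. In each pair only place changes, matching the following consonant, while manner and voice stay constant.
/c/ is a voiceless palatal stop. The following trigger /ɴ/ is uvular, so /c/ must become uvular as well.
Changing only its place to uvular gives [q] — the voiceless uvular stop.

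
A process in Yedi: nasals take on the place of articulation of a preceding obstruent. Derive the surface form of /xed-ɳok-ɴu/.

The rule targets /ɳ/ (voiced retroflex nasal), which sits after the trigger /d/ (alveolar).
Changing only its place to alveolar gives [n] — the voiced alveolar nasal.
At the second juncture, /ɴ/ likewise becomes [ŋ] adjacent to /k/.

[xednokŋu]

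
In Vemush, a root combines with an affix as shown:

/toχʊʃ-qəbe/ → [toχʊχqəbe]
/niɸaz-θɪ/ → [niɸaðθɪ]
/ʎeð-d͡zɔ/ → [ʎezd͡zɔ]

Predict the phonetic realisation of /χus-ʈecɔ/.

The data show regressive place assimilation: /ʃ/ → [χ] before /q/; /z/ → [ð] before /θ/; /ð/ → [z] before /d͡z/. In each pair only place changes, matching the following consonant, while manner and voice stay constant.
The rule targets /s/ (voiceless alveolar fricative), which sits before the trigger /ʈ/ (retroflex).
The voiceless retroflex fricative is [ʂ], so /s/ → [ʂ].

[χuʂʈecɔ]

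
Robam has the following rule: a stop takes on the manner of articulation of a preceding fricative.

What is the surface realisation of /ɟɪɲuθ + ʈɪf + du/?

[ɟɪɲuθʂɪfzu]

The rule targets /ʈ/ (voiceless retroflex stop), which sits after the trigger /θ/ (fricative).
The voiceless retroflex fricative is [ʂ], so /ʈ/ → [ʂ].
The same rule applies at the second boundary: /d/ → [z] next to /f/.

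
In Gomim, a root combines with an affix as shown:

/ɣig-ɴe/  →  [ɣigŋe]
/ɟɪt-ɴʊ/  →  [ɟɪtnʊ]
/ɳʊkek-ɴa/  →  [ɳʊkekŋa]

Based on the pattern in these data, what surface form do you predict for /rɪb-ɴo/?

[rɪbmo]

The data show progressive place assimilation: /ɴ/ → [ŋ] after /g/; /ɴ/ → [n] after /t/; /ɴ/ → [ŋ] after /k/. In each pair only place changes, matching the preceding consonant, while manner and voice stay constant.
The rule targets /ɴ/ (voiced uvular nasal), which sits after the trigger /b/ (bilabial).
The voiced bilabial nasal is [m], so /ɴ/ → [m].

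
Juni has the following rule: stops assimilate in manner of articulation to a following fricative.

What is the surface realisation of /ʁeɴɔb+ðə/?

The rule targets /b/ (voiced bilabial stop), which sits before the trigger /ð/ (fricative).
Changing only its manner to fricative gives [β] — the voiced bilabial fricative.

[ʁeɴɔβðə]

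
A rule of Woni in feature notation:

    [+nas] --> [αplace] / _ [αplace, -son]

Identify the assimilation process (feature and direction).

regressive place assimilation

The shared variable α links the value of the place features (abbreviated [place]) on the target to the same value on the neighbouring segment, so place is the feature that assimilates.
Since the environment is written after the underscore, the trigger follows the target; the direction is regressive.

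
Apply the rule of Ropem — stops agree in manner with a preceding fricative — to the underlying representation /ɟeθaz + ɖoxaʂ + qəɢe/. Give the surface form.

[ɟeθazʐoxaʂχəɢe]

/ɖ/ is a voiced retroflex stop. The preceding trigger /z/ is a fricative, so /ɖ/ must become a fricative as well.
A voiced retroflex fricative is [ʐ], so the surface segment is [ʐ].
The same rule applies at the second boundary: /q/ → [χ] next to /ʂ/.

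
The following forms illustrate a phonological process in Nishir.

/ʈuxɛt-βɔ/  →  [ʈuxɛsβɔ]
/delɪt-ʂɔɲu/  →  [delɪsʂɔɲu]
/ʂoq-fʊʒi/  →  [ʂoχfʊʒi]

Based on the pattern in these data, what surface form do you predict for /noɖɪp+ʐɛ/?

[noɖɪɸʐɛ]

The data show regressive manner assimilation: /t/ → [s] before /β/; /t/ → [s] before /ʂ/; /q/ → [χ] before /f/. In each pair only manner changes, matching the following consonant, while place and voice stay constant.
/p/ is a voiceless bilabial stop. The following trigger /ʐ/ is a fricative, so /p/ must become a fricative as well.
Changing only its manner to fricative gives [ɸ] — the voiceless bilabial fricative.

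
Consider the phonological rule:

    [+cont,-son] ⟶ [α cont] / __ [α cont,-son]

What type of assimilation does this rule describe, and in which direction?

The rule copies [cont] (continuancy) from the environment onto the target fricatives; since [±cont] encodes the stop/fricative manner contrast, the assimilating dimension is manner.
The conditioning segment sits to the right of the focus bar, meaning the trigger follows the segment that changes — regressive assimilation.

regressive manner assimilation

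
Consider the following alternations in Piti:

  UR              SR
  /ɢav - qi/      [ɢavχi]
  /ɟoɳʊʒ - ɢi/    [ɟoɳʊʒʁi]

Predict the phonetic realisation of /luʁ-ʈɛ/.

[luʁʂɛ]

The data show progressive manner assimilation: /q/ → [χ] after /v/; /ɢ/ → [ʁ] after /ʒ/. In each pair only manner changes, matching the preceding consonant, while place and voice stay constant.
The rule targets /ʈ/ (voiceless retroflex stop), which sits after the trigger /ʁ/ (fricative).
The voiceless retroflex fricative is [ʂ], so /ʈ/ → [ʂ].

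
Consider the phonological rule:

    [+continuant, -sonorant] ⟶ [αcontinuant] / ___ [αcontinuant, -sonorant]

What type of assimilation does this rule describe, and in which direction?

regressive manner assimilation

The rule copies [continuant] (continuancy) from the environment onto the target fricatives; since [±continuant] encodes the stop/fricative manner contrast, the assimilating dimension is manner.
The conditioning segment sits to the right of the focus bar, meaning the trigger follows the segment that changes — regressive assimilation.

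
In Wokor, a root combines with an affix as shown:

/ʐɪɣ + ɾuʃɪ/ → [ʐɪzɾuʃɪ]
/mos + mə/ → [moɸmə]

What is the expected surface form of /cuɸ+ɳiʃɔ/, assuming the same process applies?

[cuʂɳiʃɔ]

The data show regressive place assimilation: /ɣ/ → [z] before /ɾ/; /s/ → [ɸ] before /m/. In each pair only place changes, matching the following consonant, while manner and voice stay constant.
The rule targets /ɸ/ (voiceless bilabial fricative), which sits before the trigger /ɳ/ (retroflex).
Changing only its place to retroflex gives [ʂ] — the voiceless retroflex fricative.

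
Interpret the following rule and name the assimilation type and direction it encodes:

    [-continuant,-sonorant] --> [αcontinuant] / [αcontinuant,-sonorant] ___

The rule copies [continuant] (continuancy) from the environment onto the target stops; since [±continuant] encodes the stop/fricative manner contrast, the assimilating dimension is manner.
Since the environment is written before the underscore, the trigger precedes the target; the direction is progressive.

progressive manner assimilation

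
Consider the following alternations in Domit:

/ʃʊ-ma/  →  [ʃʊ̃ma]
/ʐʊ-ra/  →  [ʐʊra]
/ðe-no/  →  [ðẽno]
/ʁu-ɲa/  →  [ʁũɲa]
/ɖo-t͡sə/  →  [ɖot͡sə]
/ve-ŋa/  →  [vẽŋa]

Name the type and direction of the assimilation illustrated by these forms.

regressive nasality assimilation (vowel nasalisation)

The vowel /ʊ/ surfaces as nasalised [ʊ̃] next to the following nasal /m/ — it has acquired the [+nasal] feature of its neighbour.
Likewise in the remaining data: /e/ → [ẽ] before /n/; /u/ → [ũ] before /ɲ/; /e/ → [ẽ] before /ŋ/ — each time a vowel is nasalised next to a following nasal.
No change occurs in [ʐʊra], [ɖot͡sə] because the vowel at the boundary is adjacent to an oral consonant, not a nasal (/ʊ/ next to /r/; /o/ next to /t͡s/).
Because the conditioning nasal is to the right of the vowel that changes, the process is regressive (anticipatory).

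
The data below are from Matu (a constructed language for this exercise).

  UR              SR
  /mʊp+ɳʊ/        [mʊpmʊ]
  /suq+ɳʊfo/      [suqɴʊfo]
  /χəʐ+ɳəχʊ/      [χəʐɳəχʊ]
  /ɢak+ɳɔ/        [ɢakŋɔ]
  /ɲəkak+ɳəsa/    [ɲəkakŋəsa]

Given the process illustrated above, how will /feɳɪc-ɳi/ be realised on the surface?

[feɳɪcɲi]

The data show progressive place assimilation: /ɳ/ → [m] after /p/; /ɳ/ → [ɴ] after /q/; /ɳ/ → [ŋ] after /k/. In each pair only place changes, matching the preceding consonant, while manner and voice stay constant.
Nothing changes in [χəʐɳəχʊ]: there the adjacent consonants already agree in place (/ɳ/ and /ʐ/ are both retroflex), so this form is consistent with the same rule.
/ɳ/ is a voiced retroflex nasal. The preceding trigger /c/ is palatal, so /ɳ/ must become palatal as well.
A voiced palatal nasal is [ɲ], so the surface segment is [ɲ].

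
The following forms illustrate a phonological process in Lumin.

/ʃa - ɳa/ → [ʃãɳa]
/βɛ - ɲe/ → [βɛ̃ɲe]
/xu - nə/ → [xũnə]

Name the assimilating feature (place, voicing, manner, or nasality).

The vowel /a/ surfaces as nasalised [ã] next to the following nasal /ɳ/ — it has acquired the [+nasal] feature of its neighbour.
Likewise in the remaining data: /ɛ/ → [ɛ̃] before /ɲ/; /u/ → [ũ] before /n/ — each time a vowel is nasalised next to a following nasal.

nasality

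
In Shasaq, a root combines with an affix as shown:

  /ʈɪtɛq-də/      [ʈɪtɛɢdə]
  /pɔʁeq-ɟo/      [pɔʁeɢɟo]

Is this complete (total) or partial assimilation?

Underlying /q/ is realised as [ɢ] next to /d/; /d/ itself does not change.
/q/ is voiceless while /d/ is voiced; the output [ɢ] is voiced, matching the trigger — so the feature that spreads is voicing.
Place and manner are unchanged, so the assimilation is partial, not total.
The same holds elsewhere in the data: /q/ → [ɢ] before /ɟ/ (voiceless → voiced, matching voiced) — only voicing changes, and always toward the following segment.

partial assimilation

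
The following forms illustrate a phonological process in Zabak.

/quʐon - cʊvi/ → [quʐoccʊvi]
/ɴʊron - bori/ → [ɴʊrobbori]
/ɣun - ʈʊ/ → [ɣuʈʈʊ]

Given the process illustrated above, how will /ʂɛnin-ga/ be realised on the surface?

The data show regressive total assimilation (/n/ → [c] before /c/; /n/ → [b] before /b/; /n/ → [ʈ] before /ʈ/): in every case the target segment becomes identical to its following neighbour, copying more than a single feature.
/n/ is the segment targeted by the rule; it sits immediately before /g/, so it assimilates completely and surfaces as [g].

[ʂɛnigga]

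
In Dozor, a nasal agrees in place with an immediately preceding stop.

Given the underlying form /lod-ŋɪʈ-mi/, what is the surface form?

[lodnɪʈɳi]

The rule targets /ŋ/ (voiced velar nasal), which sits after the trigger /d/ (alveolar).
A voiced alveolar nasal is [n], so the surface segment is [n].
The same rule applies at the second boundary: /m/ → [ɳ] next to /ʈ/.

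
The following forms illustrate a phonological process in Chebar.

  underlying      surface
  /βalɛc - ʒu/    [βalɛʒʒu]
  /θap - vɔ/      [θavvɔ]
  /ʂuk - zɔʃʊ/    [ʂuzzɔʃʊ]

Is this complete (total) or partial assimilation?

Comparing underlying and surface forms, /c/ → [ʒ] is the alternation; the neighbouring /ʒ/ is constant.
The output [ʒ] is identical to the trigger /ʒ/ — every feature (place, manner, voicing) has been copied — so this is total assimilation.
The remaining alternations confirm this: /p/ → [v] before /v/; /k/ → [z] before /z/ — in each case the output is a copy of the following consonant.

total assimilation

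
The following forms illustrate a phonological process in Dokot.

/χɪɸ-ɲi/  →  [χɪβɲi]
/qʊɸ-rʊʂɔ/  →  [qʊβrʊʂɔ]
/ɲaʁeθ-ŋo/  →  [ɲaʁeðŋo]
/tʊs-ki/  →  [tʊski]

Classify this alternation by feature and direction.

The segment that alternates is /ɸ/, which surfaces as [β] when adjacent to /ɲ/.
/ɸ/ is voiceless while /ɲ/ is voiced; the output [β] is voiced, matching the trigger — so the feature that spreads is voicing.
Place and manner are unchanged, so the assimilation is partial, not total.
Checking the remaining alternations: /ɸ/ → [β] before /r/ (voiceless → voiced, matching voiced); /θ/ → [ð] before /ŋ/ (voiceless → voiced, matching voiced) — only voicing changes, and always toward the following segment.
No alternation appears in [tʊski]: there the adjacent consonants already agree in voicing (/s/ and /k/ are both voiceless), so this form is consistent with the same rule.
The trigger is the following segment, so the direction is regressive (anticipatory).

regressive voicing assimilation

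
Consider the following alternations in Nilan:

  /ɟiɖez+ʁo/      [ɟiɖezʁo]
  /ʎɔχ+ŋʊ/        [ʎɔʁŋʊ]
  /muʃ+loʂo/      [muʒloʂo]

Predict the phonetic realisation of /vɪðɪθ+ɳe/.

The data show regressive voicing assimilation: /χ/ → [ʁ] before /ŋ/; /ʃ/ → [ʒ] before /l/. In each pair only voicing changes, matching the following consonant, while place and manner stay constant.
No alternation appears in [ɟiɖezʁo]: there the adjacent consonants already agree in voicing (/z/ and /ʁ/ are both voiced), so this form is consistent with the same rule.
The rule targets /θ/ (voiceless dental fricative), which sits before the trigger /ɳ/ (voiced).
The voiced dental fricative is [ð], so /θ/ → [ð].

[vɪðɪðɳe]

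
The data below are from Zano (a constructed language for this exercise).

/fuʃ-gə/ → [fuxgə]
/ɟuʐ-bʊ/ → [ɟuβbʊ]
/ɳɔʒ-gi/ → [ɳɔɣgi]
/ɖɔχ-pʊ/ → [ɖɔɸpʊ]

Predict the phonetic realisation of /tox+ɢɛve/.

The data show regressive place assimilation: /ʃ/ → [x] before /g/; /ʐ/ → [β] before /b/; /ʒ/ → [ɣ] before /g/; /χ/ → [ɸ] before /p/. In each pair only place changes, matching the following consonant, while manner and voice stay constant.
The rule targets /x/ (voiceless velar fricative), which sits before the trigger /ɢ/ (uvular).
Changing only its place to uvular gives [χ] — the voiceless uvular fricative.

[toχɢɛve]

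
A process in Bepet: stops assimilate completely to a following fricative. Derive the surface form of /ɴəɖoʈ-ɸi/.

[ɴəɖoɸɸi]

/ʈ/ is the segment targeted by the rule; it sits immediately before /ɸ/, so it assimilates completely and surfaces as [ɸ].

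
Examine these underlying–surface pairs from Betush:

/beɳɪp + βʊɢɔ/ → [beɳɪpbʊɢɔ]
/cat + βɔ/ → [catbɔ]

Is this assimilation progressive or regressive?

progressive

Underlying /β/ is realised as [b] next to /p/; /p/ itself does not change.
/β/ is a fricative while /p/ is a stop; the output [b] is a stop, matching the trigger — so the feature that spreads is manner.
The same holds elsewhere in the data: /β/ → [b] after /t/ (fricative → stop, matching a stop) — only manner changes, and always toward the preceding segment.
Since the segment that changes follows the conditioning segment, the assimilation is progressive.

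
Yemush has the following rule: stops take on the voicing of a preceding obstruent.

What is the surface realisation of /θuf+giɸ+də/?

/g/ is a voiced velar stop. The preceding trigger /f/ is voiceless, so /g/ must become voiceless as well.
Changing only its voicing to voiceless gives [k] — the voiceless velar stop.
The same rule applies at the second boundary: /d/ → [t] next to /ɸ/.

[θufkiɸtə]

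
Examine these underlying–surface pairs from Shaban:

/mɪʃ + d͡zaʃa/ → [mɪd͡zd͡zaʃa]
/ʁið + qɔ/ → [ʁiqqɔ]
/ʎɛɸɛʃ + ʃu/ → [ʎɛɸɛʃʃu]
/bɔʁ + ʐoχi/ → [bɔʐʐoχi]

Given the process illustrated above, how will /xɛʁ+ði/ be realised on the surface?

The data show regressive total assimilation (/ʃ/ → [d͡z] before /d͡z/; /ð/ → [q] before /q/; /ʁ/ → [ʐ] before /ʐ/): in every case the target segment becomes identical to its following neighbour, copying more than a single feature.
In [ʎɛɸɛʃʃu] the two consonants at the boundary are already identical (/ʃ/ + /ʃ/), so the rule applies vacuously and nothing changes.
/ʁ/ is the segment targeted by the rule; it sits immediately before /ð/, so it assimilates completely and surfaces as [ð].

[xɛðði]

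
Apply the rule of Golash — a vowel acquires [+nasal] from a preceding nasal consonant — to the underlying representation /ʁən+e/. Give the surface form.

[ʁənẽ]

The vowel /e/ is adjacent to the preceding nasal /n/, so it acquires [+nasal] and surfaces as [ẽ].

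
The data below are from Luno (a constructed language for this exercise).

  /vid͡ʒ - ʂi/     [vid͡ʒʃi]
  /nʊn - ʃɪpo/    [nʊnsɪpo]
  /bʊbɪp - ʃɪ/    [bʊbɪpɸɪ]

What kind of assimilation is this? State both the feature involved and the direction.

Underlying /ʂ/ is realised as [ʃ] next to /d͡ʒ/; /d͡ʒ/ itself does not change.
/ʂ/ is retroflex while /d͡ʒ/ is postalveolar; the output [ʃ] is postalveolar, matching the trigger — so the feature that spreads is place.
Manner and voice are unchanged, so the assimilation is partial, not total.
The same holds elsewhere in the data: /ʃ/ → [s] after /n/ (postalveolar → alveolar, matching alveolar); /ʃ/ → [ɸ] after /p/ (postalveolar → bilabial, matching bilabial) — only place changes, and always toward the preceding segment.
The trigger is the preceding segment, so the direction is progressive (perseverative).

progressive place assimilation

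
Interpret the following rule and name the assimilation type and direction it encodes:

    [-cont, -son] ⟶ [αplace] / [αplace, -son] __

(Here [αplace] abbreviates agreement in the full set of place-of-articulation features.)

progressive place assimilation

The shared variable α links the value of the place features (abbreviated [place]) on the target to the same value on the neighbouring segment, so place is the feature that assimilates.
Since the environment is written before the underscore, the trigger precedes the target; the direction is progressive.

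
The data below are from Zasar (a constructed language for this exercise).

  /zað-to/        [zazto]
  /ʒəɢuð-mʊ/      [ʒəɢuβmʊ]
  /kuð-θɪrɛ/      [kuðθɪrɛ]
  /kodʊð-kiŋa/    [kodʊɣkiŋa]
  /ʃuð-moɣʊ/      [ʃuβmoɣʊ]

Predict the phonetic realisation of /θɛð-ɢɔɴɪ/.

The data show regressive place assimilation: /ð/ → [z] before /t/; /ð/ → [β] before /m/; /ð/ → [ɣ] before /k/. In each pair only place changes, matching the following consonant, while manner and voice stay constant.
No alternation appears in [kuðθɪrɛ]: there the adjacent consonants already agree in place (/ð/ and /θ/ are both dental), so this form is consistent with the same rule.
/ð/ is a voiced dental fricative. The following trigger /ɢ/ is uvular, so /ð/ must become uvular as well.
Changing only its place to uvular gives [ʁ] — the voiced uvular fricative.

[θɛʁɢɔɴɪ]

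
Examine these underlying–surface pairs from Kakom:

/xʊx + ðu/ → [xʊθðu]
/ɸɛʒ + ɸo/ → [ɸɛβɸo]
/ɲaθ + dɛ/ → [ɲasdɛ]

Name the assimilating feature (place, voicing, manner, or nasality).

place

Comparing underlying and surface forms, /x/ → [θ] is the alternation; the neighbouring /ð/ is constant.
/x/ is velar while /ð/ is dental; the output [θ] is dental, matching the trigger — so the feature that spreads is place.
Checking the remaining alternations: /ʒ/ → [β] before /ɸ/ (postalveolar → bilabial, matching bilabial); /θ/ → [s] before /d/ (dental → alveolar, matching alveolar) — only place changes, and always toward the following segment.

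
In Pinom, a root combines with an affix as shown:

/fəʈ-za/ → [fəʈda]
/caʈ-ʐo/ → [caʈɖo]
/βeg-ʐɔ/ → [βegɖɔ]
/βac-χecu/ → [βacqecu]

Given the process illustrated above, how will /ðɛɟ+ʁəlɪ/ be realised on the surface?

[ðɛɟɢəlɪ]

The data show progressive manner assimilation: /z/ → [d] after /ʈ/; /ʐ/ → [ɖ] after /ʈ/; /ʐ/ → [ɖ] after /g/; /χ/ → [q] after /c/. In each pair only manner changes, matching the preceding consonant, while place and voice stay constant.
/ʁ/ is a voiced uvular fricative. The preceding trigger /ɟ/ is a stop, so /ʁ/ must become a stop as well.
A voiced uvular stop is [ɢ], so the surface segment is [ɢ].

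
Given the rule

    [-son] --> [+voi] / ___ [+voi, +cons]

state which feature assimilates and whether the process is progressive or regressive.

The structural change is [+voi], and the conditioning segment [+voi, +cons] (a voiced consonant) is itself voiced, so the target comes to share the voicing of its neighbour — voicing assimilation.
Since the environment is written after the underscore, the trigger follows the target; the direction is regressive.

regressive voicing assimilation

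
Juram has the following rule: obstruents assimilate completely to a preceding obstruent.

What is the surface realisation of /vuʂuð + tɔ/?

/t/ is the segment targeted by the rule; it sits immediately after /ð/, so it assimilates completely and surfaces as [ð].

[vuʂuððɔ]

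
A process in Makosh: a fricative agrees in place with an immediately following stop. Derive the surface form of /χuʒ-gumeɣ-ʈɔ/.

[χuɣgumeʐʈɔ]

/ʒ/ is a voiced postalveolar fricative. The following trigger /g/ is velar, so /ʒ/ must become velar as well.
Changing only its place to velar gives [ɣ] — the voiced velar fricative.
At the second juncture, /ɣ/ likewise becomes [ʐ] adjacent to /ʈ/.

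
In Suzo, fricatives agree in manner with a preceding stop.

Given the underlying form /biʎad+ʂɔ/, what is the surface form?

/ʂ/ is a voiceless retroflex fricative. The preceding trigger /d/ is a stop, so /ʂ/ must become a stop as well.
A voiceless retroflex stop is [ʈ], so the surface segment is [ʈ].

[biʎadʈɔ]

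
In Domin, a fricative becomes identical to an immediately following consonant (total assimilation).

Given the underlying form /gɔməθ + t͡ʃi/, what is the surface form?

[gɔmət͡ʃt͡ʃi]

/θ/ is the segment targeted by the rule; it sits immediately before /t͡ʃ/, so it assimilates completely and surfaces as [t͡ʃ].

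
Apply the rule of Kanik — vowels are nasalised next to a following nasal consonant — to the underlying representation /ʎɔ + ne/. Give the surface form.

The vowel /ɔ/ is adjacent to the following nasal /n/, so it acquires [+nasal] and surfaces as [ɔ̃].

[ʎɔ̃ne]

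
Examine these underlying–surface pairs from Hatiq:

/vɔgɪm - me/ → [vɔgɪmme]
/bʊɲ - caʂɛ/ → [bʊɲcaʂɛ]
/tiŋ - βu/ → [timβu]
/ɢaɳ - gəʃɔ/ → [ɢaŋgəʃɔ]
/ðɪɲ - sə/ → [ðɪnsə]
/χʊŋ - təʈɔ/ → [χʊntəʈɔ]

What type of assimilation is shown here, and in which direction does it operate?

regressive place assimilation

Comparing underlying and surface forms, /ŋ/ → [m] is the alternation; the neighbouring /β/ is constant.
/ŋ/ is velar while /β/ is bilabial; the output [m] is bilabial, matching the trigger — so the feature that spreads is place.
Manner and voice are unchanged, so the assimilation is partial, not total.
The same holds elsewhere in the data: /ɳ/ → [ŋ] before /g/ (retroflex → velar, matching velar); /ɲ/ → [n] before /s/ (palatal → alveolar, matching alveolar); /ŋ/ → [n] before /t/ (velar → alveolar, matching alveolar) — only place changes, and always toward the following segment.
No alternation appears in [vɔgɪmme], [bʊɲcaʂɛ]: there the adjacent consonants already agree in place (/m/ and /m/ are both bilabial; /ɲ/ and /c/ are both palatal), so these forms are consistent with the same rule.
Since the segment that changes precedes the conditioning segment, the assimilation is regressive.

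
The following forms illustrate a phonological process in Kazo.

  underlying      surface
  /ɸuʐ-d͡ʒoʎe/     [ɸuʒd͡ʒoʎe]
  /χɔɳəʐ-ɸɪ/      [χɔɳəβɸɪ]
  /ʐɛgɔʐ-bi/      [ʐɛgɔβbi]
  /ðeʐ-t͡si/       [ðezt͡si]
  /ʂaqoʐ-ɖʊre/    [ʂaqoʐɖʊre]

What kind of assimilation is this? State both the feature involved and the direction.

regressive place assimilation

The segment that alternates is /ʐ/, which surfaces as [ʒ] when adjacent to /d͡ʒ/.
/ʐ/ is retroflex while /d͡ʒ/ is postalveolar; the output [ʒ] is postalveolar, matching the trigger — so the feature that spreads is place.
Manner and voice are unchanged, so the assimilation is partial, not total.
The other alternating forms pattern the same way: /ʐ/ → [β] before /ɸ/ (retroflex → bilabial, matching bilabial); /ʐ/ → [β] before /b/ (retroflex → bilabial, matching bilabial); /ʐ/ → [z] before /t͡s/ (retroflex → alveolar, matching alveolar) — only place changes, and always toward the following segment.
Nothing changes in [ʂaqoʐɖʊre]: there the adjacent consonants already agree in place (/ʐ/ and /ɖ/ are both retroflex), so this form is consistent with the same rule.
Since the segment that changes precedes the conditioning segment, the assimilation is regressive.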